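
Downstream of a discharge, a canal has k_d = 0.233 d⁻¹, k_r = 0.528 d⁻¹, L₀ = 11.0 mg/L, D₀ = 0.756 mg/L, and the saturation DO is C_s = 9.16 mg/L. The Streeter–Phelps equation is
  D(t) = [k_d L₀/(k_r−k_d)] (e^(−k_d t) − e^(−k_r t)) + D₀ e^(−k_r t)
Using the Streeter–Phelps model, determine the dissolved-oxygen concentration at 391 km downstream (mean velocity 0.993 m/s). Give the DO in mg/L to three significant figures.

DO ≈ 6.87 mg/L

Travel time t = x/v = 391 km / (0.993 m/s) = 391000 m / 0.993 m/s = 393800 s = 4.557 d.
k_d L₀/(k_r−k_d) = 0.233×11.0/(0.528−0.233) = 2.563/0.2950 = 8.688 mg/L.
e^(−k_d t) = e^(−0.233×4.557) = 0.3458; e^(−k_r t) = e^(−0.528×4.557) = 0.09015.
D = 8.688 × (0.3458 − 0.09015) + 0.756 × 0.09015 = 2.221 + 0.06815 = 2.289 mg/L.
DO = C_s − D = 9.16 − 2.289 = 6.871 mg/L.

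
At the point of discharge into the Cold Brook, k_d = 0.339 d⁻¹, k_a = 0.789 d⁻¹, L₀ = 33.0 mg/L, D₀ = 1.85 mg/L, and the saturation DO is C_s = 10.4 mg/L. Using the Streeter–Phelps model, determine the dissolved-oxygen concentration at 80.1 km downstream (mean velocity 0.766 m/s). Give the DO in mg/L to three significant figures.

DO ≈ 2.76 mg/L

Travel time t = x/v = 80.1 km / (0.766 m/s) = 80100 m / 0.766 m/s = 104600 s = 1.210 d.
k_d L₀/(k_a−k_d) = 0.339×33.0/(0.789−0.339) = 11.19/0.4500 = 24.86 mg/L.
e^(−k_d t) = e^(−0.339×1.210) = 0.6635; e^(−k_a t) = e^(−0.789×1.210) = 0.3848.
D = 24.86 × (0.6635 − 0.3848) + 1.85 × 0.3848 = 6.926 + 0.7120 = 7.638 mg/L.
DO = C_s − D = 10.4 − 7.638 = 2.762 mg/L.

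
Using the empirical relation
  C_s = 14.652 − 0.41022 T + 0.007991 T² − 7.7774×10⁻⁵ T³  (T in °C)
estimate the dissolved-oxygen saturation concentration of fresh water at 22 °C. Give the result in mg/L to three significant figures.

C_s ≈ 8.67 mg/L

C_s = 14.652 − 0.41022×22 + 0.007991×22² − 7.7774×10⁻⁵×22³ = 8.667 mg/L.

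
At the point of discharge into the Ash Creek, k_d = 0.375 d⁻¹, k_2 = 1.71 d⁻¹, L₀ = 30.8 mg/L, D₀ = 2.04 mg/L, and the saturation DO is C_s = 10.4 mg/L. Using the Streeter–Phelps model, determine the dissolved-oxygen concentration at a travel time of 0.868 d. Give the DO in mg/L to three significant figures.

k_d L₀/(k_2−k_d) = 0.375×30.8/(1.71−0.375) = 11.55/1.335 = 8.652 mg/L.
e^(−k_d t) = e^(−0.375×0.8680) = 0.7222; e^(−k_2 t) = e^(−1.71×0.8680) = 0.2267.
D = 8.652 × (0.7222 − 0.2267) + 2.04 × 0.2267 = 4.287 + 0.4624 = 4.749 mg/L.
DO = C_s − D = 10.4 − 4.749 = 5.651 mg/L.

DO ≈ 5.65 mg/L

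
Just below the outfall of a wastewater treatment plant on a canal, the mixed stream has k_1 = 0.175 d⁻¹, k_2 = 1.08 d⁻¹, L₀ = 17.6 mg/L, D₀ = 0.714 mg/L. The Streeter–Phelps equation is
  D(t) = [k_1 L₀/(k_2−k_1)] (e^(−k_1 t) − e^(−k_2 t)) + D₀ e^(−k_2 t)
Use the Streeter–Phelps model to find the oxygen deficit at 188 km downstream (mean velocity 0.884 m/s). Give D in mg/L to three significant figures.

D ≈ 2.02 mg/L

Travel time t = x/v = 188 km / (0.884 m/s) = 188000 m / 0.884 m/s = 212700 s = 2.461 d.
k_1 L₀/(k_2−k_1) = 0.175×17.6/(1.08−0.175) = 3.080/0.9050 = 3.403 mg/L.
e^(−k_1 t) = e^(−0.175×2.461) = 0.6500; e^(−k_2 t) = e^(−1.08×2.461) = 0.07006.
D = 3.403 × (0.6500 − 0.07006) + 0.714 × 0.07006 = 1.974 + 0.05002 = 2.024 mg/L.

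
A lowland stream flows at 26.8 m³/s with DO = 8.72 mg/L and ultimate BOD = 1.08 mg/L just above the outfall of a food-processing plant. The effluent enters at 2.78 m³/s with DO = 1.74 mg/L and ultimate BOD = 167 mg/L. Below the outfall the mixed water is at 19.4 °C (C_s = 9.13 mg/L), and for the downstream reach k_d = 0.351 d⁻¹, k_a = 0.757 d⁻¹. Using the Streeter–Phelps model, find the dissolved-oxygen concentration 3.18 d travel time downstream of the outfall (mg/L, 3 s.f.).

DO ≈ 5.61 mg/L

Mixed DO = (26.8×8.72 + 2.78×1.74)/(26.8+2.78) = 238.5/29.58 = 8.064 mg/L.
Mixed L₀ = (26.8×1.08 + 2.78×167)/(29.58) = 493.2/29.58 = 16.67 mg/L.
Initial deficit D₀ = C_s − DO₀ = 9.13 − 8.064 = 1.066 mg/L.
D(3.18) = [0.351×16.67/(0.757−0.351)](e^(−0.351×3.18) − e^(−0.757×3.18)) + 1.066 e^(−0.757×3.18)
= 14.41 × (0.3275 − 0.09006) + 1.066 × 0.09006 = 3.519 mg/L.
DO = 9.13 − 3.519 = 5.611 mg/L.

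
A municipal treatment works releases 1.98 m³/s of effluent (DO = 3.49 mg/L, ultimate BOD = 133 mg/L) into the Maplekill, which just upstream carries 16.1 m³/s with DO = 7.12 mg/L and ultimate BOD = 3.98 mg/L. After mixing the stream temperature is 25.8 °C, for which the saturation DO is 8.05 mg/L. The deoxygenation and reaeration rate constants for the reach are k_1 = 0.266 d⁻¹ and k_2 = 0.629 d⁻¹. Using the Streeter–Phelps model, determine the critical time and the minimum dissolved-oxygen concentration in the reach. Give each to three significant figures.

Mixed DO = (16.1×7.12 + 1.98×3.49)/(16.1+1.98) = 121.5/18.08 = 6.722 mg/L.
Mixed L₀ = (16.1×3.98 + 1.98×133)/(18.08) = 327.4/18.08 = 18.11 mg/L.
Initial deficit D₀ = C_s − DO₀ = 8.05 − 6.722 = 1.328 mg/L.
t_c = (1/0.3630) ln[(0.629/0.266)(1 − 1.328×0.3630/(0.266×18.11))] = 2.755 × ln(2.128) = 2.081 d.
D_c = (0.266/0.629) × 18.11 × e^(−0.266×2.081) = 0.4229 × 18.11 × 0.5750 = 4.403 mg/L.
Minimum DO = 8.05 − 4.403 = 3.647 mg/L.

t_c ≈ 2.08 d; minimum DO ≈ 3.65 mg/L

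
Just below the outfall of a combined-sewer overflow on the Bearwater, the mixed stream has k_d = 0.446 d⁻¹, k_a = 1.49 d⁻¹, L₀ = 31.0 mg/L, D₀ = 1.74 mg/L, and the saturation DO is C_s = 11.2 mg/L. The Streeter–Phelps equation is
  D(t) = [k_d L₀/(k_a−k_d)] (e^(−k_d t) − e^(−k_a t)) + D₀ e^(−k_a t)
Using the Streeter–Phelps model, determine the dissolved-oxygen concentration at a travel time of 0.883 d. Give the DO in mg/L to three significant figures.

k_d L₀/(k_a−k_d) = 0.446×31.0/(1.49−0.446) = 13.83/1.044 = 13.24 mg/L.
e^(−k_d t) = e^(−0.446×0.8830) = 0.6745; e^(−k_a t) = e^(−1.49×0.8830) = 0.2683.
D = 13.24 × (0.6745 − 0.2683) + 1.74 × 0.2683 = 5.379 + 0.4668 = 5.846 mg/L.
DO = C_s − D = 11.2 − 5.846 = 5.354 mg/L.

DO ≈ 5.35 mg/L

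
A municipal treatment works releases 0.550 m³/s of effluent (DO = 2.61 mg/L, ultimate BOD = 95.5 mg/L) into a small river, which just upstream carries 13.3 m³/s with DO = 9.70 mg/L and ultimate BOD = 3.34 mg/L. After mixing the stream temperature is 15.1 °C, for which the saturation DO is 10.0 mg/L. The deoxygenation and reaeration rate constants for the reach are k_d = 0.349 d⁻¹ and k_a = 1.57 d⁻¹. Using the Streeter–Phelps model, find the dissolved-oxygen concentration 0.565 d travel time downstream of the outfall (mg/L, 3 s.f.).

Mixed DO = (13.3×9.70 + 0.550×2.61)/(13.3+0.550) = 130.4/13.85 = 9.418 mg/L.
Mixed L₀ = (13.3×3.34 + 0.550×95.5)/(13.85) = 96.95/13.85 = 7.000 mg/L.
Initial deficit D₀ = C_s − DO₀ = 10.0 − 9.418 = 0.5816 mg/L.
D(0.565) = [0.349×7.000/(1.57−0.349)](e^(−0.349×0.565) − e^(−1.57×0.565)) + 0.5816 e^(−1.57×0.565)
= 2.001 × (0.8210 − 0.4119) + 0.5816 × 0.4119 = 1.058 mg/L.
DO = 10.0 − 1.058 = 8.942 mg/L.

DO ≈ 8.94 mg/L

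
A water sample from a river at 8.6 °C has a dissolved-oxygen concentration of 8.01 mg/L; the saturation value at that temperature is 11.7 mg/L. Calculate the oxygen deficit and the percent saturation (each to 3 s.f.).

D ≈ 3.69 mg/L; 68.5 % saturation

D = C_s − C = 11.7 − 8.01 = 3.69 mg/L.
% saturation = 8.01/11.7 × 100 = 68.5 %.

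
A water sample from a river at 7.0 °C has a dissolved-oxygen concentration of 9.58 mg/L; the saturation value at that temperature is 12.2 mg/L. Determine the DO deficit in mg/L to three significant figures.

D = C_s − C = 12.2 − 9.58 = 2.62 mg/L.

D ≈ 2.62 mg/L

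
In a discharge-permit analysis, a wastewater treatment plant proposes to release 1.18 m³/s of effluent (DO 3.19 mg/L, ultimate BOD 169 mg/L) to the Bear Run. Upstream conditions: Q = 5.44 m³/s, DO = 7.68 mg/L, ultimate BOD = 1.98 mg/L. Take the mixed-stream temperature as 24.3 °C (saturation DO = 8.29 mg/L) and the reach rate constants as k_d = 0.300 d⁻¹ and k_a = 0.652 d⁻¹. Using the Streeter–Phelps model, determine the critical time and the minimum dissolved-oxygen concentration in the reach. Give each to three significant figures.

Mixed DO = (5.44×7.68 + 1.18×3.19)/(5.44+1.18) = 45.54/6.620 = 6.880 mg/L.
Mixed L₀ = (5.44×1.98 + 1.18×169)/(6.620) = 210.2/6.620 = 31.75 mg/L.
Initial deficit D₀ = C_s − DO₀ = 8.29 − 6.880 = 1.410 mg/L.
t_c = (1/0.3520) ln[(0.652/0.300)(1 − 1.410×0.3520/(0.300×31.75))] = 2.841 × ln(2.060) = 2.053 d.
D_c = (0.300/0.652) × 31.75 × e^(−0.300×2.053) = 0.4601 × 31.75 × 0.5401 = 7.891 mg/L.
Minimum DO = 8.29 − 7.891 = 0.3993 mg/L.

t_c ≈ 2.05 d; minimum DO ≈ 0.399 mg/L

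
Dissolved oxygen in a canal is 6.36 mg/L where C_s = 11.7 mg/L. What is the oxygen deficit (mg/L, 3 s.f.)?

D = C_s − C = 11.7 − 6.36 = 5.34 mg/L.

D ≈ 5.34 mg/L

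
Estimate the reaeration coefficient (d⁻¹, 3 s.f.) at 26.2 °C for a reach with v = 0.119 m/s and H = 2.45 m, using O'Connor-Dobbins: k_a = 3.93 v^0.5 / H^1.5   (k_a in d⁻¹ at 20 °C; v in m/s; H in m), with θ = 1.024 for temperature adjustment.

k_a(20) = 3.93 × 0.119^0.5 / 2.45^1.5 = 3.93 × 0.3450 / 3.835 = 0.3535 d⁻¹.
k_a(26.2) = 0.3535 × 1.024^(26.2−20) = 0.3535 × 1.158 = 0.4095 d⁻¹.

k_a ≈ 0.410 d⁻¹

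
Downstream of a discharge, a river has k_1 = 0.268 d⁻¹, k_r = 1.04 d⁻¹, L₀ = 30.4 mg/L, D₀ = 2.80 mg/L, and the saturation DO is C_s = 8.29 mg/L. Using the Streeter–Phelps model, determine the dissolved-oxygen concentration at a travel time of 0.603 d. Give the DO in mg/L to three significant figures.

DO ≈ 3.45 mg/L

k_1 L₀/(k_r−k_1) = 0.268×30.4/(1.04−0.268) = 8.147/0.7720 = 10.55 mg/L.
e^(−k_1 t) = e^(−0.268×0.6030) = 0.8508; e^(−k_r t) = e^(−1.04×0.6030) = 0.5341.
D = 10.55 × (0.8508 − 0.5341) + 2.80 × 0.5341 = 3.342 + 1.496 = 4.837 mg/L.
DO = C_s − D = 8.29 − 4.837 = 3.453 mg/L.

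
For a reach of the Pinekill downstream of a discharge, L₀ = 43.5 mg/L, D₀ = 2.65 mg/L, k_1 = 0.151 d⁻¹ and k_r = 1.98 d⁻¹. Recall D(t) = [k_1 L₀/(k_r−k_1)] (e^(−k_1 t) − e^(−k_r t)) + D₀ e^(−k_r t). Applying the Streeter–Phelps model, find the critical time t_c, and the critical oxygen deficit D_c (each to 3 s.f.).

t_c = [1/(k_r−k_1)] ln[(k_r/k_1)(1 − D₀(k_r−k_1)/(k_1 L₀))]
= [1/(1.98−0.151)] ln[(1.98/0.151)(1 − 2.65×1.829/(0.151×43.5))]
= (1/1.829) ln[13.11 × 0.2621] = 0.5467 × ln(3.437) = 0.5467 × 1.235 = 0.6750 d.
D_c = (k_1/k_r) L₀ e^(−k_1 t_c) = (0.151/1.98) × 43.5 × e^(−0.151×0.6750) = 0.07626 × 43.5 × 0.9031 = 2.996 mg/L.

t_c ≈ 0.675 d; D_c ≈ 3.00 mg/L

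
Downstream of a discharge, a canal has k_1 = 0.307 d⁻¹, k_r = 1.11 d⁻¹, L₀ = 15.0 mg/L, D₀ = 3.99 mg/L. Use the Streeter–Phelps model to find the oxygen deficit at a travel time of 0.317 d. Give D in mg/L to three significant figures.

D ≈ 3.98 mg/L

k_1 L₀/(k_r−k_1) = 0.307×15.0/(1.11−0.307) = 4.605/0.8030 = 5.735 mg/L.
e^(−k_1 t) = e^(−0.307×0.3170) = 0.9073; e^(−k_r t) = e^(−1.11×0.3170) = 0.7034.
D = 5.735 × (0.9073 − 0.7034) + 3.99 × 0.7034 = 1.169 + 2.806 = 3.976 mg/L.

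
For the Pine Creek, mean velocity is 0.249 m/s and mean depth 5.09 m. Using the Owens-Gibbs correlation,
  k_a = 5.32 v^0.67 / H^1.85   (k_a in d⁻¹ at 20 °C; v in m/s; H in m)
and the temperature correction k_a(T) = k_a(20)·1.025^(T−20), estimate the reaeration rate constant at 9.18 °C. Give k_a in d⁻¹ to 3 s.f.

k_a ≈ 0.0791 d⁻¹

k_a(20) = 5.32 × 0.249^0.67 / 5.09^1.85 = 5.32 × 0.3940 / 20.30 = 0.1033 d⁻¹.
k_a(9.18) = 0.1033 × 1.025^(9.18−20) = 0.1033 × 0.7655 = 0.07905 d⁻¹.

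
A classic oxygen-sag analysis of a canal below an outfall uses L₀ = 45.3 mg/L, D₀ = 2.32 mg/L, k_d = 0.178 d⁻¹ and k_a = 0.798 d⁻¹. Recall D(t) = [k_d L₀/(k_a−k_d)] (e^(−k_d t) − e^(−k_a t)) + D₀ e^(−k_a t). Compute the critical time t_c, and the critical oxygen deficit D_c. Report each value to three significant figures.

t_c ≈ 2.10 d; D_c ≈ 6.95 mg/L

With k_a/k_d = 4.483 and 1 − D₀(k_a−k_d)/(k_d L₀) = 0.8216,
t_c = ln(4.483 × 0.8216) / (0.798 − 0.178) = ln(3.683) / 0.6200 = 1.304/0.6200 = 2.103 d.
D_c = (k_d/k_a) L₀ e^(−k_d t_c) = (0.178/0.798) × 45.3 × e^(−0.178×2.103) = 0.2231 × 45.3 × 0.6878 = 6.949 mg/L.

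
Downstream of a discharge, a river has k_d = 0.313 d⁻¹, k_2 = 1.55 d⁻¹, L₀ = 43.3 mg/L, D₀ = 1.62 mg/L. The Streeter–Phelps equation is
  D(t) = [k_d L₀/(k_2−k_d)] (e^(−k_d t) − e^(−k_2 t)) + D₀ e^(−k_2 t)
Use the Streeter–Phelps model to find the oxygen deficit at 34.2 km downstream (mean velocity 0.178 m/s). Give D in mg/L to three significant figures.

Travel time t = x/v = 34.2 km / (0.178 m/s) = 34200 m / 0.178 m/s = 192100 s = 2.224 d.
k_d L₀/(k_2−k_d) = 0.313×43.3/(1.55−0.313) = 13.55/1.237 = 10.96 mg/L.
e^(−k_d t) = e^(−0.313×2.224) = 0.4986; e^(−k_2 t) = e^(−1.55×2.224) = 0.03185.
D = 10.96 × (0.4986 − 0.03185) + 1.62 × 0.03185 = 5.113 + 0.05159 = 5.165 mg/L.

D ≈ 5.16 mg/L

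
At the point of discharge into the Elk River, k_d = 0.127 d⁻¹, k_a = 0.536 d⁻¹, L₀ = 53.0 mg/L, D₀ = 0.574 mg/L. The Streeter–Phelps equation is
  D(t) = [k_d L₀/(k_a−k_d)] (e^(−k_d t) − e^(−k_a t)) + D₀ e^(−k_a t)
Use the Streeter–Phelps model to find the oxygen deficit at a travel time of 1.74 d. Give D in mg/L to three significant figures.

D ≈ 6.94 mg/L

k_d L₀/(k_a−k_d) = 0.127×53.0/(0.536−0.127) = 6.731/0.4090 = 16.46 mg/L.
e^(−k_d t) = e^(−0.127×1.740) = 0.8017; e^(−k_a t) = e^(−0.536×1.740) = 0.3935.
D = 16.46 × (0.8017 − 0.3935) + 0.574 × 0.3935 = 6.718 + 0.2259 = 6.944 mg/L.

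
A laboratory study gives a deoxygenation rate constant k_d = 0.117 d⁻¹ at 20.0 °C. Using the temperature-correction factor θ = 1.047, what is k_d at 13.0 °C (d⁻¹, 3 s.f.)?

k_d(T₂) = k_d(T₁) · θ^(T₂−T₁) = 0.117 × 1.047^(13.0−20.0)
= 0.117 × 1.047^-7.00 = 0.117 × 0.7251 = 0.08483 d⁻¹.

k_d ≈ 0.0848 d⁻¹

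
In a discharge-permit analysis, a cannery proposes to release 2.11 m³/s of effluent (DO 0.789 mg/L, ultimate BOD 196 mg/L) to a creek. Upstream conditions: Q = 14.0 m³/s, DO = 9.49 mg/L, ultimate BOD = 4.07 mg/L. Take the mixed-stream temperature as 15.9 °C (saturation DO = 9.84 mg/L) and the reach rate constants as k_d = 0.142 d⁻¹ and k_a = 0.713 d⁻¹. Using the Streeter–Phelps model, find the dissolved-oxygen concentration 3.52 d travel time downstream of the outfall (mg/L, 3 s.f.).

Mixed DO = (14.0×9.49 + 2.11×0.789)/(14.0+2.11) = 134.5/16.11 = 8.350 mg/L.
Mixed L₀ = (14.0×4.07 + 2.11×196)/(16.11) = 470.5/16.11 = 29.21 mg/L.
Initial deficit D₀ = C_s − DO₀ = 9.84 − 8.350 = 1.490 mg/L.
D(3.52) = [0.142×29.21/(0.713−0.142)](e^(−0.142×3.52) − e^(−0.713×3.52)) + 1.490 e^(−0.713×3.52)
= 7.264 × (0.6066 − 0.08129) + 1.490 × 0.08129 = 3.937 mg/L.
DO = 9.84 − 3.937 = 5.903 mg/L.

DO ≈ 5.90 mg/L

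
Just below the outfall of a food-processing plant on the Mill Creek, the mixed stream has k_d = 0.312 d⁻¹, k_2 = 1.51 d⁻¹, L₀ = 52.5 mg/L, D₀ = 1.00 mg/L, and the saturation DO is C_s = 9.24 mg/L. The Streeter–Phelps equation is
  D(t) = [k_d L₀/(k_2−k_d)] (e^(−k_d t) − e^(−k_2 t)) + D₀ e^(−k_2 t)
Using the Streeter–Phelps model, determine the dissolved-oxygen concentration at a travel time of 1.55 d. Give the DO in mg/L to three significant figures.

k_d L₀/(k_2−k_d) = 0.312×52.5/(1.51−0.312) = 16.38/1.198 = 13.67 mg/L.
e^(−k_d t) = e^(−0.312×1.550) = 0.6166; e^(−k_2 t) = e^(−1.51×1.550) = 0.09628.
D = 13.67 × (0.6166 − 0.09628) + 1.00 × 0.09628 = 7.114 + 0.09628 = 7.210 mg/L.
DO = C_s − D = 9.24 − 7.210 = 2.030 mg/L.

DO ≈ 2.03 mg/L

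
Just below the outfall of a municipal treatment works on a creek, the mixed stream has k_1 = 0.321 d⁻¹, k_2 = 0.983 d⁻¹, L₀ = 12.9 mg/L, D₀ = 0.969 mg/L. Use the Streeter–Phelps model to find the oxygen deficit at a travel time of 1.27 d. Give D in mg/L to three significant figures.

k_1 L₀/(k_2−k_1) = 0.321×12.9/(0.983−0.321) = 4.141/0.6620 = 6.255 mg/L.
e^(−k_1 t) = e^(−0.321×1.270) = 0.6652; e^(−k_2 t) = e^(−0.983×1.270) = 0.2870.
D = 6.255 × (0.6652 − 0.2870) + 0.969 × 0.2870 = 2.366 + 0.2781 = 2.644 mg/L.

D ≈ 2.64 mg/L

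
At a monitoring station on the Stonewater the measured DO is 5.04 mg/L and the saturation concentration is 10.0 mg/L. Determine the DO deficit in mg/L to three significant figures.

D ≈ 4.96 mg/L

D = C_s − C = 10.0 − 5.04 = 4.96 mg/L.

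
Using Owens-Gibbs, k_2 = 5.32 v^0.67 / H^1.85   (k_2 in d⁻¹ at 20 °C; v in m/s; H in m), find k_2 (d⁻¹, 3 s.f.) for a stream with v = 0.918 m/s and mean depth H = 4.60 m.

k_2 = 5.32 × 0.918^0.67 / 4.60^1.85 = 5.32 × 0.9443 / 16.83 = 0.2985 d⁻¹.

k_2 ≈ 0.298 d⁻¹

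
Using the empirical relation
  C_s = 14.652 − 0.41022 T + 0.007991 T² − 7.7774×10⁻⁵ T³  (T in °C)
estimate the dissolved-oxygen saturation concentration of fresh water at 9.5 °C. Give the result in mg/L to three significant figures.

C_s = 14.652 − 0.41022×9.5 + 0.007991×9.5² − 7.7774×10⁻⁵×9.5³ = 11.41 mg/L.

C_s ≈ 11.4 mg/L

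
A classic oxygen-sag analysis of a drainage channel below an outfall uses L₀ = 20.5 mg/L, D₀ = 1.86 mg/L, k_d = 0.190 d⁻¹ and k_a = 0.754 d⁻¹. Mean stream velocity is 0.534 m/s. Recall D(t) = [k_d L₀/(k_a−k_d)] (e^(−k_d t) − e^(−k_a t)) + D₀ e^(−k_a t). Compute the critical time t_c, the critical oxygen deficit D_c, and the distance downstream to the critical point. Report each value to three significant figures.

With k_a/k_d = 3.968 and 1 − D₀(k_a−k_d)/(k_d L₀) = 0.7307,
t_c = ln(3.968 × 0.7307) / (0.754 − 0.190) = ln(2.900) / 0.5640 = 1.065/0.5640 = 1.888 d.
D_c = (k_d/k_a) L₀ e^(−k_d t_c) = (0.190/0.754) × 20.5 × e^(−0.190×1.888) = 0.2520 × 20.5 × 0.6986 = 3.609 mg/L.
x_c = v t_c = 0.534 m/s × 1.888 d × 86400 s/d = 87090 m ≈ 87.1 km.

t_c ≈ 1.89 d; D_c ≈ 3.61 mg/L; x_c ≈ 87.1 km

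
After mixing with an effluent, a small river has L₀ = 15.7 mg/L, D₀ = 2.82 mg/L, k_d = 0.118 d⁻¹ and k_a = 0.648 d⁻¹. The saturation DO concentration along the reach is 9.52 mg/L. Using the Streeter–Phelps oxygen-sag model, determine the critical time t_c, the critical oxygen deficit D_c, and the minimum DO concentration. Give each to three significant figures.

With k_a/k_d = 5.492 and 1 − D₀(k_a−k_d)/(k_d L₀) = 0.1932,
t_c = ln(5.492 × 0.1932) / (0.648 − 0.118) = ln(1.061) / 0.5300 = 0.05939/0.5300 = 0.1121 d.
D_c = (k_d/k_a) L₀ e^(−k_d t_c) = (0.118/0.648) × 15.7 × e^(−0.118×0.1121) = 0.1821 × 15.7 × 0.9869 = 2.821 mg/L.
Minimum DO = C_s − D_c = 9.52 − 2.821 = 6.699 mg/L.

t_c ≈ 0.112 d; D_c ≈ 2.82 mg/L; min DO ≈ 6.70 mg/L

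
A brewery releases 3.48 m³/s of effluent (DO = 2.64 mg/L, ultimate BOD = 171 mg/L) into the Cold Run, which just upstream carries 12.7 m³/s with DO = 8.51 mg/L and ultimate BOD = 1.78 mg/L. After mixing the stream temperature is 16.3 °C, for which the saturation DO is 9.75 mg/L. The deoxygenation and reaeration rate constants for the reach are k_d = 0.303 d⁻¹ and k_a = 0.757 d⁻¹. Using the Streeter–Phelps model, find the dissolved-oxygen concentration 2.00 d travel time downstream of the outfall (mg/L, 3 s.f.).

Mixed DO = (12.7×8.51 + 3.48×2.64)/(12.7+3.48) = 117.3/16.18 = 7.247 mg/L.
Mixed L₀ = (12.7×1.78 + 3.48×171)/(16.18) = 617.7/16.18 = 38.18 mg/L.
Initial deficit D₀ = C_s − DO₀ = 9.75 − 7.247 = 2.503 mg/L.
D(2.00) = [0.303×38.18/(0.757−0.303)](e^(−0.303×2.00) − e^(−0.757×2.00)) + 2.503 e^(−0.757×2.00)
= 25.48 × (0.5455 − 0.2200) + 2.503 × 0.2200 = 8.844 mg/L.
DO = 9.75 − 8.844 = 0.9061 mg/L.

DO ≈ 0.906 mg/L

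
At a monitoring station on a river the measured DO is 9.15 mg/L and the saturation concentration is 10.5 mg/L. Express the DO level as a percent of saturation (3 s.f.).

% saturation = C/C_s × 100 = 9.15/10.5 × 100 = 87.1 %.

87.1 % saturation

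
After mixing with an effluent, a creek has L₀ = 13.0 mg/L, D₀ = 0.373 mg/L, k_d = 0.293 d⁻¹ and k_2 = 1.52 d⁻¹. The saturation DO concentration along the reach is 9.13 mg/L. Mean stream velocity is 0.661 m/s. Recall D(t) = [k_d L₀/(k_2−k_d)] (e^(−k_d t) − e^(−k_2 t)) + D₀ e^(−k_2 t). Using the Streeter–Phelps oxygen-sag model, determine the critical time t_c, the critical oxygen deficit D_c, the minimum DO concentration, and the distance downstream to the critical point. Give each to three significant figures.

With k_2/k_d = 5.188 and 1 − D₀(k_2−k_d)/(k_d L₀) = 0.8798,
t_c = ln(5.188 × 0.8798) / (1.52 − 0.293) = ln(4.564) / 1.227 = 1.518/1.227 = 1.237 d.
D_c = (k_d/k_2) L₀ e^(−k_d t_c) = (0.293/1.52) × 13.0 × e^(−0.293×1.237) = 0.1928 × 13.0 × 0.6959 = 1.744 mg/L.
Minimum DO = C_s − D_c = 9.13 − 1.744 = 7.386 mg/L.
x_c = v t_c = 0.661 m/s × 1.237 d × 86400 s/d = 70670 m ≈ 70.7 km.

t_c ≈ 1.24 d; D_c ≈ 1.74 mg/L; min DO ≈ 7.39 mg/L; x_c ≈ 70.7 km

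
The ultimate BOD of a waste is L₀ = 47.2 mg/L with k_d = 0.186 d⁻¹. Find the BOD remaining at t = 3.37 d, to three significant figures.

L ≈ 25.2 mg/L

L_t = L₀ e^(−k_d t) = 47.2 × e^(−0.186×3.37) = 47.2 × 0.5343 = 25.22 mg/L.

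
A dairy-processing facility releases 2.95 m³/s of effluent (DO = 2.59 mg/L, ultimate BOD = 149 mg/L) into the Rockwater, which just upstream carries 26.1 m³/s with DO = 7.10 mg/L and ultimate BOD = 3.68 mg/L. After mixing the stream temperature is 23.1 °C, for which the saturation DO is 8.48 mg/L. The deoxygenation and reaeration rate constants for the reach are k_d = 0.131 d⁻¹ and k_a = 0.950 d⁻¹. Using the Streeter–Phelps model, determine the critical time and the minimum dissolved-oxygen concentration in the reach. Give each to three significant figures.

t_c ≈ 1.23 d; minimum DO ≈ 6.32 mg/L

Mixed DO = (26.1×7.10 + 2.95×2.59)/(26.1+2.95) = 193.0/29.05 = 6.642 mg/L.
Mixed L₀ = (26.1×3.68 + 2.95×149)/(29.05) = 535.6/29.05 = 18.44 mg/L.
Initial deficit D₀ = C_s − DO₀ = 8.48 − 6.642 = 1.838 mg/L.
t_c = (1/0.8190) ln[(0.950/0.131)(1 − 1.838×0.8190/(0.131×18.44))] = 1.221 × ln(2.732) = 1.227 d.
D_c = (0.131/0.950) × 18.44 × e^(−0.131×1.227) = 0.1379 × 18.44 × 0.8515 = 2.165 mg/L.
Minimum DO = 8.48 − 2.165 = 6.315 mg/L.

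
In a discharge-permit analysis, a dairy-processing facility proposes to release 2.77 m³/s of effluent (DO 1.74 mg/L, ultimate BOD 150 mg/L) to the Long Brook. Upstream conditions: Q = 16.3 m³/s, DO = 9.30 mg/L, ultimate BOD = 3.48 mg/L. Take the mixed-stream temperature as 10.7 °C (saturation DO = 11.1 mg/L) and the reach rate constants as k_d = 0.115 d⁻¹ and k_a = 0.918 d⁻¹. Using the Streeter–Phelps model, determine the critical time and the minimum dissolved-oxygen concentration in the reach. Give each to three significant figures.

t_c ≈ 0.471 d; minimum DO ≈ 8.16 mg/L

Mixed DO = (16.3×9.30 + 2.77×1.74)/(16.3+2.77) = 156.4/19.07 = 8.202 mg/L.
Mixed L₀ = (16.3×3.48 + 2.77×150)/(19.07) = 472.2/19.07 = 24.76 mg/L.
Initial deficit D₀ = C_s − DO₀ = 11.1 − 8.202 = 2.898 mg/L.
t_c = (1/0.8030) ln[(0.918/0.115)(1 − 2.898×0.8030/(0.115×24.76))] = 1.245 × ln(1.459) = 0.4705 d.
D_c = (0.115/0.918) × 24.76 × e^(−0.115×0.4705) = 0.1253 × 24.76 × 0.9473 = 2.939 mg/L.
Minimum DO = 11.1 − 2.939 = 8.161 mg/L.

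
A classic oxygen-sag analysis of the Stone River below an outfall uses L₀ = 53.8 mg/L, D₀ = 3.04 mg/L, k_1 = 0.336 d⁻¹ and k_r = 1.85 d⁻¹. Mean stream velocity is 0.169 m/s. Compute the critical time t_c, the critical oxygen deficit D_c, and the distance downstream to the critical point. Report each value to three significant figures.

With k_r/k_1 = 5.506 and 1 − D₀(k_r−k_1)/(k_1 L₀) = 0.7454,
t_c = ln(5.506 × 0.7454) / (1.85 − 0.336) = ln(4.104) / 1.514 = 1.412/1.514 = 0.9326 d.
D_c = (k_1/k_r) L₀ e^(−k_1 t_c) = (0.336/1.85) × 53.8 × e^(−0.336×0.9326) = 0.1816 × 53.8 × 0.7310 = 7.143 mg/L.
x_c = v t_c = 0.169 m/s × 0.9326 d × 86400 s/d = 13620 m ≈ 13.6 km.

t_c ≈ 0.933 d; D_c ≈ 7.14 mg/L; x_c ≈ 13.6 km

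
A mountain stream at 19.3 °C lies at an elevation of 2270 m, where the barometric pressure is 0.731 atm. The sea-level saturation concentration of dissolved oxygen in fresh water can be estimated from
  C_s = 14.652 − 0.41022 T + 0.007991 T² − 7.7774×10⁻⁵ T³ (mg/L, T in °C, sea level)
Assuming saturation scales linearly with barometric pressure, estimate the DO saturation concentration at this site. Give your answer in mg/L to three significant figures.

C_s ≈ 6.69 mg/L

At sea level: C_s = 14.652 − 0.41022×19.3 + 0.007991×19.3² − 7.7774×10⁻⁵×19.3³ = 9.152 mg/L.
Pressure correction: C_s' = 9.152 × 0.731 = 6.690 mg/L.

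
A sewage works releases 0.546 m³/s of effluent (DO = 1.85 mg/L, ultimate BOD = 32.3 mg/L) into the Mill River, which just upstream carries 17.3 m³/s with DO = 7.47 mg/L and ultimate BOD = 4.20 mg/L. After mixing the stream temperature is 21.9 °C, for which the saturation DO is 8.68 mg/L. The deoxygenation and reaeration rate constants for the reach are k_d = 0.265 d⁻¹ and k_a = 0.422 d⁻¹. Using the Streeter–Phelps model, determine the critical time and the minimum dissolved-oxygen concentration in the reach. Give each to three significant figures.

Mixed DO = (17.3×7.47 + 0.546×1.85)/(17.3+0.546) = 130.2/17.85 = 7.298 mg/L.
Mixed L₀ = (17.3×4.20 + 0.546×32.3)/(17.85) = 90.30/17.85 = 5.060 mg/L.
Initial deficit D₀ = C_s − DO₀ = 8.68 − 7.298 = 1.382 mg/L.
t_c = (1/0.1570) ln[(0.422/0.265)(1 − 1.382×0.1570/(0.265×5.060))] = 6.369 × ln(1.335) = 1.839 d.
D_c = (0.265/0.422) × 5.060 × e^(−0.265×1.839) = 0.6280 × 5.060 × 0.6142 = 1.952 mg/L.
Minimum DO = 8.68 − 1.952 = 6.728 mg/L.

t_c ≈ 1.84 d; minimum DO ≈ 6.73 mg/L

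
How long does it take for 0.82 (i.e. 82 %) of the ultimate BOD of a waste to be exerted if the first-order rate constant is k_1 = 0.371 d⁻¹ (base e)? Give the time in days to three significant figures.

y/L₀ = 1 − e^(−k_1 t) = 0.82 ⇒ e^(−k_1 t) = 0.180
t = −ln(0.180) / 0.371 = 1.715 / 0.371 = 4.622 d.

t ≈ 4.62 d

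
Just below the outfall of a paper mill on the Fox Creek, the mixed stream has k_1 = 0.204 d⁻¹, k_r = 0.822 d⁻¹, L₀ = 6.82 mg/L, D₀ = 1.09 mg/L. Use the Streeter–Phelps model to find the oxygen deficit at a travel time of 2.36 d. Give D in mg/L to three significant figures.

k_1 L₀/(k_r−k_1) = 0.204×6.82/(0.822−0.204) = 1.391/0.6180 = 2.251 mg/L.
e^(−k_1 t) = e^(−0.204×2.360) = 0.6179; e^(−k_r t) = e^(−0.822×2.360) = 0.1437.
D = 2.251 × (0.6179 − 0.1437) + 1.09 × 0.1437 = 1.067 + 0.1566 = 1.224 mg/L.

D ≈ 1.22 mg/L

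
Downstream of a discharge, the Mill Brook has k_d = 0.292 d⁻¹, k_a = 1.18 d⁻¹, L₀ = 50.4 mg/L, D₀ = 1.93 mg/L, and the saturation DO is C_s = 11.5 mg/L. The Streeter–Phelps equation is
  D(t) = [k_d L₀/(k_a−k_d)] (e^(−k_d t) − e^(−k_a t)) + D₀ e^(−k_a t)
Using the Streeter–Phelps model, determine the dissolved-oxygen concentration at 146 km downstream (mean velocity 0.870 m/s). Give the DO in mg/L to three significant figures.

Travel time t = x/v = 146 km / (0.870 m/s) = 146000 m / 0.870 m/s = 167800 s = 1.942 d.
k_d L₀/(k_a−k_d) = 0.292×50.4/(1.18−0.292) = 14.72/0.8880 = 16.57 mg/L.
e^(−k_d t) = e^(−0.292×1.942) = 0.5671; e^(−k_a t) = e^(−1.18×1.942) = 0.1011.
D = 16.57 × (0.5671 − 0.1011) + 1.93 × 0.1011 = 7.724 + 0.1951 = 7.919 mg/L.
DO = C_s − D = 11.5 − 7.919 = 3.581 mg/L.

DO ≈ 3.58 mg/L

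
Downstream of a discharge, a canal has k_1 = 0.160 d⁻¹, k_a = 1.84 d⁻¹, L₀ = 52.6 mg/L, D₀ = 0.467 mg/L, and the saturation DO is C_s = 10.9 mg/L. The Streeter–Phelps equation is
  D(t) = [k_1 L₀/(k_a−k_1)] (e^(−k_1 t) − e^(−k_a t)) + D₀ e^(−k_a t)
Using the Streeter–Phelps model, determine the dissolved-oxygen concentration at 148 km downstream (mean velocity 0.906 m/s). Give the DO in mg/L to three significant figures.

DO ≈ 7.34 mg/L

Travel time t = x/v = 148 km / (0.906 m/s) = 148000 m / 0.906 m/s = 163400 s = 1.891 d.
k_1 L₀/(k_a−k_1) = 0.160×52.6/(1.84−0.160) = 8.416/1.680 = 5.010 mg/L.
e^(−k_1 t) = e^(−0.160×1.891) = 0.7390; e^(−k_a t) = e^(−1.84×1.891) = 0.03084.
D = 5.010 × (0.7390 − 0.03084) + 0.467 × 0.03084 = 3.547 + 0.01440 = 3.562 mg/L.
DO = C_s − D = 10.9 − 3.562 = 7.338 mg/L.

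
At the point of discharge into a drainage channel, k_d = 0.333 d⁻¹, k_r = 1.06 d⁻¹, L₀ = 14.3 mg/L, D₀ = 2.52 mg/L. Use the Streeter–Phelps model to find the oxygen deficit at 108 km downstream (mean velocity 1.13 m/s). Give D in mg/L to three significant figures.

D ≈ 3.28 mg/L

Travel time t = x/v = 108 km / (1.13 m/s) = 108000 m / 1.13 m/s = 95580 s = 1.106 d.
k_d L₀/(k_r−k_d) = 0.333×14.3/(1.06−0.333) = 4.762/0.7270 = 6.550 mg/L.
e^(−k_d t) = e^(−0.333×1.106) = 0.6919; e^(−k_r t) = e^(−1.06×1.106) = 0.3096.
D = 6.550 × (0.6919 − 0.3096) + 2.52 × 0.3096 = 2.504 + 0.7801 = 3.284 mg/L.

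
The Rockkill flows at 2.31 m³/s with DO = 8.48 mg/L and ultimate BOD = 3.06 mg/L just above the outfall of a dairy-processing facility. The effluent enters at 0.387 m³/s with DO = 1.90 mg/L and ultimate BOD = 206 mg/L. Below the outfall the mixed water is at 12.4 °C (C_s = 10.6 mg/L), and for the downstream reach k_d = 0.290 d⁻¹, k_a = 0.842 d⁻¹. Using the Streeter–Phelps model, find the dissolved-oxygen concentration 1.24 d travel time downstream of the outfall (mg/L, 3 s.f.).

DO ≈ 3.67 mg/L

Mixed DO = (2.31×8.48 + 0.387×1.90)/(2.31+0.387) = 20.32/2.697 = 7.536 mg/L.
Mixed L₀ = (2.31×3.06 + 0.387×206)/(2.697) = 86.79/2.697 = 32.18 mg/L.
Initial deficit D₀ = C_s − DO₀ = 10.6 − 7.536 = 3.064 mg/L.
D(1.24) = [0.290×32.18/(0.842−0.290)](e^(−0.290×1.24) − e^(−0.842×1.24)) + 3.064 e^(−0.842×1.24)
= 16.91 × (0.6980 − 0.3520) + 3.064 × 0.3520 = 6.927 mg/L.
DO = 10.6 − 6.927 = 3.673 mg/L.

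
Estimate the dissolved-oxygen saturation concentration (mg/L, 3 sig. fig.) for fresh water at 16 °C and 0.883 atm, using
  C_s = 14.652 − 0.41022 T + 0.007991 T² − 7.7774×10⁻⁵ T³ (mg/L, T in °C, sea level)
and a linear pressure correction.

C_s ≈ 8.67 mg/L

At sea level: C_s = 14.652 − 0.41022×16 + 0.007991×16² − 7.7774×10⁻⁵×16³ = 9.816 mg/L.
Pressure correction: C_s' = 9.816 × 0.883 = 8.667 mg/L.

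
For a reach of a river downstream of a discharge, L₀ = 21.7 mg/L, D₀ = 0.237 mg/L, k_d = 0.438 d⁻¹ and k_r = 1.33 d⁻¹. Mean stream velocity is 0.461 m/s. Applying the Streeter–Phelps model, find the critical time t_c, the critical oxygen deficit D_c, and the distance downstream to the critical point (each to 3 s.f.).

With k_r/k_d = 3.037 and 1 − D₀(k_r−k_d)/(k_d L₀) = 0.9778,
t_c = ln(3.037 × 0.9778) / (1.33 − 0.438) = ln(2.969) / 0.8920 = 1.088/0.8920 = 1.220 d.
D_c = (k_d/k_r) L₀ e^(−k_d t_c) = (0.438/1.33) × 21.7 × e^(−0.438×1.220) = 0.3293 × 21.7 × 0.5860 = 4.188 mg/L.
x_c = v t_c = 0.461 m/s × 1.220 d × 86400 s/d = 48590 m ≈ 48.6 km.

t_c ≈ 1.22 d; D_c ≈ 4.19 mg/L; x_c ≈ 48.6 km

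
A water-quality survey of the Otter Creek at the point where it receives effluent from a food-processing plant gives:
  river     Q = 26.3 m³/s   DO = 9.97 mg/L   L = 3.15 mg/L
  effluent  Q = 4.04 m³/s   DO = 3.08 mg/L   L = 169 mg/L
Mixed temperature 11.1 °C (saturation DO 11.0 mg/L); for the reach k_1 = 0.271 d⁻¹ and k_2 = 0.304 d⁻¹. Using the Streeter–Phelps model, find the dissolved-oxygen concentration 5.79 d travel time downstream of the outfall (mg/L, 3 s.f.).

DO ≈ 3.16 mg/L

Mixed DO = (26.3×9.97 + 4.04×3.08)/(26.3+4.04) = 274.7/30.34 = 9.053 mg/L.
Mixed L₀ = (26.3×3.15 + 4.04×169)/(30.34) = 765.6/30.34 = 25.23 mg/L.
Initial deficit D₀ = C_s − DO₀ = 11.0 − 9.053 = 1.947 mg/L.
D(5.79) = [0.271×25.23/(0.304−0.271)](e^(−0.271×5.79) − e^(−0.304×5.79)) + 1.947 e^(−0.304×5.79)
= 207.2 × (0.2082 − 0.1720) + 1.947 × 0.1720 = 7.840 mg/L.
DO = 11.0 − 7.840 = 3.160 mg/L.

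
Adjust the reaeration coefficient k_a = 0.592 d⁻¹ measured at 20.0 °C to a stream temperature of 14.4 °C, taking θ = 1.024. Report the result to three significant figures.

k_a(T₂) = k_a(T₁) · θ^(T₂−T₁) = 0.592 × 1.024^(14.4−20.0)
= 0.592 × 1.024^-5.60 = 0.592 × 0.8756 = 0.5184 d⁻¹.

k_a ≈ 0.518 d⁻¹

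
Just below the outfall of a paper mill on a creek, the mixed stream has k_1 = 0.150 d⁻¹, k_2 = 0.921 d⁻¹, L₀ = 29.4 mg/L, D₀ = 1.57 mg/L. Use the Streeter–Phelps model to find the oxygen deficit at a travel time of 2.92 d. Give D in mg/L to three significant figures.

k_1 L₀/(k_2−k_1) = 0.150×29.4/(0.921−0.150) = 4.410/0.7710 = 5.720 mg/L.
e^(−k_1 t) = e^(−0.150×2.920) = 0.6453; e^(−k_2 t) = e^(−0.921×2.920) = 0.06793.
D = 5.720 × (0.6453 − 0.06793) + 1.57 × 0.06793 = 3.303 + 0.1066 = 3.409 mg/L.

D ≈ 3.41 mg/L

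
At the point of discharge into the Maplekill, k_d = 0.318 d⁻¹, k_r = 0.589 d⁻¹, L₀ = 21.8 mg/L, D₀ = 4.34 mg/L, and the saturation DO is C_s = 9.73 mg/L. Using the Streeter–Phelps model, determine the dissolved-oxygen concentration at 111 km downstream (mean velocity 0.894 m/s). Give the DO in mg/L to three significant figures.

Travel time t = x/v = 111 km / (0.894 m/s) = 111000 m / 0.894 m/s = 124200 s = 1.437 d.
k_d L₀/(k_r−k_d) = 0.318×21.8/(0.589−0.318) = 6.932/0.2710 = 25.58 mg/L.
e^(−k_d t) = e^(−0.318×1.437) = 0.6332; e^(−k_r t) = e^(−0.589×1.437) = 0.4289.
D = 25.58 × (0.6332 − 0.4289) + 4.34 × 0.4289 = 5.225 + 1.862 = 7.086 mg/L.
DO = C_s − D = 9.73 − 7.086 = 2.644 mg/L.

DO ≈ 2.64 mg/L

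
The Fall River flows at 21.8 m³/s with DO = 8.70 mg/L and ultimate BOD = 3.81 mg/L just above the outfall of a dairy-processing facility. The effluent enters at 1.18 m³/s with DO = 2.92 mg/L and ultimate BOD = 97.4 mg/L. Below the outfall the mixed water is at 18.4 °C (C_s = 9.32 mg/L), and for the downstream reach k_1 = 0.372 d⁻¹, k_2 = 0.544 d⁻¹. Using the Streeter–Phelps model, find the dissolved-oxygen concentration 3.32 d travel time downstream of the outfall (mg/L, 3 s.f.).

DO ≈ 6.81 mg/L

Mixed DO = (21.8×8.70 + 1.18×2.92)/(21.8+1.18) = 193.1/22.98 = 8.403 mg/L.
Mixed L₀ = (21.8×3.81 + 1.18×97.4)/(22.98) = 198.0/22.98 = 8.616 mg/L.
Initial deficit D₀ = C_s − DO₀ = 9.32 − 8.403 = 0.9168 mg/L.
D(3.32) = [0.372×8.616/(0.544−0.372)](e^(−0.372×3.32) − e^(−0.544×3.32)) + 0.9168 e^(−0.544×3.32)
= 18.63 × (0.2908 − 0.1643) + 0.9168 × 0.1643 = 2.508 mg/L.
DO = 9.32 − 2.508 = 6.812 mg/L.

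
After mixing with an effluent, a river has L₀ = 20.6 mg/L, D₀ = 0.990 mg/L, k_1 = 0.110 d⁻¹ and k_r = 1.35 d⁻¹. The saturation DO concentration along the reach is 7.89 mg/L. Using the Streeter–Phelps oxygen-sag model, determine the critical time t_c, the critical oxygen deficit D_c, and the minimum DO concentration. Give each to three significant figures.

t_c ≈ 1.39 d; D_c ≈ 1.44 mg/L; min DO ≈ 6.45 mg/L

With k_r/k_1 = 12.27 and 1 − D₀(k_r−k_1)/(k_1 L₀) = 0.4583,
t_c = ln(12.27 × 0.4583) / (1.35 − 0.110) = ln(5.624) / 1.240 = 1.727/1.240 = 1.393 d.
L(t_c) = L₀ e^(−k_1 t_c) = 20.6 × 0.8580 = 17.67 mg/L, and at the critical point k_r D_c = k_1 L, so D_c = (0.110/1.35) × 17.67 = 1.440 mg/L.
Minimum DO = C_s − D_c = 7.89 − 1.440 = 6.450 mg/L.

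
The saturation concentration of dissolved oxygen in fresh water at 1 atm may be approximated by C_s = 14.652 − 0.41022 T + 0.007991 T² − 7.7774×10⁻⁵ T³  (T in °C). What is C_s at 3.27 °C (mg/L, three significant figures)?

C_s = 14.652 − 0.41022×3.27 + 0.007991×3.27² − 7.7774×10⁻⁵×3.27³ = 13.39 mg/L.

C_s ≈ 13.4 mg/L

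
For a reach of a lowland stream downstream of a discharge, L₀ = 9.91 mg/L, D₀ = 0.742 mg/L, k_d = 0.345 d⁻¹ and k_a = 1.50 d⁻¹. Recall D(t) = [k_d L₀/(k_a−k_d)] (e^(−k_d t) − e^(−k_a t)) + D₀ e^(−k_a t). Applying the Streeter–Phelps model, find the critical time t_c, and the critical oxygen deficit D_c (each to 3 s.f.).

With k_a/k_d = 4.348 and 1 − D₀(k_a−k_d)/(k_d L₀) = 0.7493,
t_c = ln(4.348 × 0.7493) / (1.50 − 0.345) = ln(3.258) / 1.155 = 1.181/1.155 = 1.023 d.
L(t_c) = L₀ e^(−k_d t_c) = 9.91 × 0.7027 = 6.964 mg/L, and at the critical point k_a D_c = k_d L, so D_c = (0.345/1.50) × 6.964 = 1.602 mg/L.

t_c ≈ 1.02 d; D_c ≈ 1.60 mg/L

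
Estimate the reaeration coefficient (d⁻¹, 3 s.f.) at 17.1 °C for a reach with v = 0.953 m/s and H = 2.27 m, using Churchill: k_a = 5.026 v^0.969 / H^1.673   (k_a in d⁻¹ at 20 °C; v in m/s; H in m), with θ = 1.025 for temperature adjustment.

k_a ≈ 1.13 d⁻¹

k_a(20) = 5.026 × 0.953^0.969 / 2.27^1.673 = 5.026 × 0.9544 / 3.941 = 1.217 d⁻¹.
k_a(17.1) = 1.217 × 1.025^(17.1−20) = 1.217 × 0.9309 = 1.133 d⁻¹.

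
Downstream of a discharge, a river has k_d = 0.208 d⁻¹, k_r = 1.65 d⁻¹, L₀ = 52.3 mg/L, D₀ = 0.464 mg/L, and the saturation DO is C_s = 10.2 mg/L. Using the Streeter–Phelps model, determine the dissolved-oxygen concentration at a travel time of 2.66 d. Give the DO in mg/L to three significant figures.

DO ≈ 5.95 mg/L

k_d L₀/(k_r−k_d) = 0.208×52.3/(1.65−0.208) = 10.88/1.442 = 7.544 mg/L.
e^(−k_d t) = e^(−0.208×2.660) = 0.5751; e^(−k_r t) = e^(−1.65×2.660) = 0.01241.
D = 7.544 × (0.5751 − 0.01241) + 0.464 × 0.01241 = 4.245 + 0.005760 = 4.250 mg/L.
DO = C_s − D = 10.2 − 4.250 = 5.950 mg/L.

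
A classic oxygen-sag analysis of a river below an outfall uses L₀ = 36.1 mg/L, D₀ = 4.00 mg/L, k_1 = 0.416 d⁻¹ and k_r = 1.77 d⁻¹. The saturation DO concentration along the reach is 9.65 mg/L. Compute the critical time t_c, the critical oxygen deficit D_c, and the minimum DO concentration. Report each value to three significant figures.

t_c ≈ 0.739 d; D_c ≈ 6.24 mg/L; min DO ≈ 3.41 mg/L

At the critical point dD/dt = 0, so k_1 L₀ e^(−k_1 t) = k_r D. Substituting D(t) from the Streeter–Phelps equation and solving for t gives
t_c = ln[(k_r/k_1)(1 − D₀(k_r−k_1)/(k_1 L₀))] / (k_r−k_1).
Here k_r−k_1 = 1.354 d⁻¹ and 1 − D₀(k_r−k_1)/(k_1 L₀) = 1 − 4.00×1.354/(0.416×36.1) = 0.6394, so
t_c = ln(4.255 × 0.6394) / 1.354 = 1.001 / 1.354 = 0.7391 d.
D_c = (k_1/k_r) L₀ e^(−k_1 t_c) = (0.416/1.77) × 36.1 × e^(−0.416×0.7391) = 0.2350 × 36.1 × 0.7353 = 6.239 mg/L.
Minimum DO = C_s − D_c = 9.65 − 6.239 = 3.411 mg/L.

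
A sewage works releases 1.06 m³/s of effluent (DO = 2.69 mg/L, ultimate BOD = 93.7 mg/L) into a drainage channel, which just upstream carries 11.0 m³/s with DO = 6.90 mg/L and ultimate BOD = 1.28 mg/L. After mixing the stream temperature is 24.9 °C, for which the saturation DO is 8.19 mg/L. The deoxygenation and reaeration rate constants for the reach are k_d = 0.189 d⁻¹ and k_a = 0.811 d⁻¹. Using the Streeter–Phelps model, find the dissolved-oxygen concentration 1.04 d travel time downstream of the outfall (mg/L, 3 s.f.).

DO ≈ 6.36 mg/L

Mixed DO = (11.0×6.90 + 1.06×2.69)/(11.0+1.06) = 78.75/12.06 = 6.530 mg/L.
Mixed L₀ = (11.0×1.28 + 1.06×93.7)/(12.06) = 113.4/12.06 = 9.403 mg/L.
Initial deficit D₀ = C_s − DO₀ = 8.19 − 6.530 = 1.660 mg/L.
D(1.04) = [0.189×9.403/(0.811−0.189)](e^(−0.189×1.04) − e^(−0.811×1.04)) + 1.660 e^(−0.811×1.04)
= 2.857 × (0.8216 − 0.4302) + 1.660 × 0.4302 = 1.832 mg/L.
DO = 8.19 − 1.832 = 6.358 mg/L.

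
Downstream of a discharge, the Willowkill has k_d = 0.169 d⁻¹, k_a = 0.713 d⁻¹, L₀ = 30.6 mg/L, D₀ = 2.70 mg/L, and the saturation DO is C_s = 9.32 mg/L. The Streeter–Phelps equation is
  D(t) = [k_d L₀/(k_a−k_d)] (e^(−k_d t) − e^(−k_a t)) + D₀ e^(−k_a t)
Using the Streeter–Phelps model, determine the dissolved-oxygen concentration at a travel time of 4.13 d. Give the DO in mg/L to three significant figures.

k_d L₀/(k_a−k_d) = 0.169×30.6/(0.713−0.169) = 5.171/0.5440 = 9.506 mg/L.
e^(−k_d t) = e^(−0.169×4.130) = 0.4976; e^(−k_a t) = e^(−0.713×4.130) = 0.05262.
D = 9.506 × (0.4976 − 0.05262) + 2.70 × 0.05262 = 4.230 + 0.1421 = 4.372 mg/L.
DO = C_s − D = 9.32 − 4.372 = 4.948 mg/L.

DO ≈ 4.95 mg/L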